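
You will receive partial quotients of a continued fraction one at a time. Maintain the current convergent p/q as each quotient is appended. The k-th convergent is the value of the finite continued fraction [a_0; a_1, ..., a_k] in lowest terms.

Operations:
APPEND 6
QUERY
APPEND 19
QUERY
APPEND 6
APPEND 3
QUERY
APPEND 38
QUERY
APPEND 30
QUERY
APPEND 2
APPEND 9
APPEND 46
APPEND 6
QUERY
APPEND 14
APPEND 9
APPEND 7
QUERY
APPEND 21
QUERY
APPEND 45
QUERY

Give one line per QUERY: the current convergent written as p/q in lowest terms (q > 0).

APPEND 6: p_0 = 6·1 + 0 = 6, q_0 = 6·0 + 1 = 1 → 6/1
APPEND 19: p_1 = 19·6 + 1 = 115, q_1 = 19·1 + 0 = 19 → 115/19
APPEND 6: p_2 = 6·115 + 6 = 696, q_2 = 6·19 + 1 = 115 → 696/115
APPEND 3: p_3 = 3·696 + 115 = 2203, q_3 = 3·115 + 19 = 364 → 2203/364
APPEND 38: p_4 = 38·2203 + 696 = 84410, q_4 = 38·364 + 115 = 13947 → 84410/13947
APPEND 30: p_5 = 30·84410 + 2203 = 2534503, q_5 = 30·13947 + 364 = 418774 → 2534503/418774
APPEND 2: p_6 = 2·2534503 + 84410 = 5153416, q_6 = 2·418774 + 13947 = 851495 → 5153416/851495
APPEND 9: p_7 = 9·5153416 + 2534503 = 48915247, q_7 = 9·851495 + 418774 = 8082229 → 48915247/8082229
APPEND 46: p_8 = 46·48915247 + 5153416 = 2255254778, q_8 = 46·8082229 + 851495 = 372634029 → 2255254778/372634029
APPEND 6: p_9 = 6·2255254778 + 48915247 = 13580443915, q_9 = 6·372634029 + 8082229 = 2243886403 → 13580443915/2243886403
APPEND 14: p_10 = 14·13580443915 + 2255254778 = 192381469588, q_10 = 14·2243886403 + 372634029 = 31787043671 → 192381469588/31787043671
APPEND 9: p_11 = 9·192381469588 + 13580443915 = 1745013670207, q_11 = 9·31787043671 + 2243886403 = 288327279442 → 1745013670207/288327279442
APPEND 7: p_12 = 7·1745013670207 + 192381469588 = 12407477161037, q_12 = 7·288327279442 + 31787043671 = 2050077999765 → 12407477161037/2050077999765
APPEND 21: p_13 = 21·12407477161037 + 1745013670207 = 262302034051984, q_13 = 21·2050077999765 + 288327279442 = 43339965274507 → 262302034051984/43339965274507
APPEND 45: p_14 = 45·262302034051984 + 12407477161037 = 11815999009500317, q_14 = 45·43339965274507 + 2050077999765 = 1952348515352580 → 11815999009500317/1952348515352580

6/1
115/19
2203/364
84410/13947
2534503/418774
13580443915/2243886403
12407477161037/2050077999765
262302034051984/43339965274507
11815999009500317/1952348515352580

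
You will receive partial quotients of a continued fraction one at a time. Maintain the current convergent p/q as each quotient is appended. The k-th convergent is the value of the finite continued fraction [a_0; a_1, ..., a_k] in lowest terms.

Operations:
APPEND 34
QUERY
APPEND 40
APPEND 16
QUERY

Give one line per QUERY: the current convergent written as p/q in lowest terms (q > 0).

34/1
21810/641

APPEND 34: p_0 = 34·1 + 0 = 34, q_0 = 34·0 + 1 = 1 → 34/1
APPEND 40: p_1 = 40·34 + 1 = 1361, q_1 = 40·1 + 0 = 40 → 1361/40
APPEND 16: p_2 = 16·1361 + 34 = 21810, q_2 = 16·40 + 1 = 641 → 21810/641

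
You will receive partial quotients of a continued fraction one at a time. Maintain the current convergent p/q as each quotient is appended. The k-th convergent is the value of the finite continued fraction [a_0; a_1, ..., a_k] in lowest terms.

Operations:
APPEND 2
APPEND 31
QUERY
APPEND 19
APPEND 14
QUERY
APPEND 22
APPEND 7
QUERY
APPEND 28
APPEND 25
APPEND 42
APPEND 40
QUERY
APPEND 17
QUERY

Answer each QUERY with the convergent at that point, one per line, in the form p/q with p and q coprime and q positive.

63/31
16849/8291
2619988/1289235
3105921471993/1528351530215
52878266912968/26020162093697

APPEND 2: p_0 = 2·1 + 0 = 2, q_0 = 2·0 + 1 = 1 → 2/1
APPEND 31: p_1 = 31·2 + 1 = 63, q_1 = 31·1 + 0 = 31 → 63/31
APPEND 19: p_2 = 19·63 + 2 = 1199, q_2 = 19·31 + 1 = 590 → 1199/590
APPEND 14: p_3 = 14·1199 + 63 = 16849, q_3 = 14·590 + 31 = 8291 → 16849/8291
APPEND 22: p_4 = 22·16849 + 1199 = 371877, q_4 = 22·8291 + 590 = 182992 → 371877/182992
APPEND 7: p_5 = 7·371877 + 16849 = 2619988, q_5 = 7·182992 + 8291 = 1289235 → 2619988/1289235
APPEND 28: p_6 = 28·2619988 + 371877 = 73731541, q_6 = 28·1289235 + 182992 = 36281572 → 73731541/36281572
APPEND 25: p_7 = 25·73731541 + 2619988 = 1845908513, q_7 = 25·36281572 + 1289235 = 908328535 → 1845908513/908328535
APPEND 42: p_8 = 42·1845908513 + 73731541 = 77601889087, q_8 = 42·908328535 + 36281572 = 38186080042 → 77601889087/38186080042
APPEND 40: p_9 = 40·77601889087 + 1845908513 = 3105921471993, q_9 = 40·38186080042 + 908328535 = 1528351530215 → 3105921471993/1528351530215
APPEND 17: p_10 = 17·3105921471993 + 77601889087 = 52878266912968, q_10 = 17·1528351530215 + 38186080042 = 26020162093697 → 52878266912968/26020162093697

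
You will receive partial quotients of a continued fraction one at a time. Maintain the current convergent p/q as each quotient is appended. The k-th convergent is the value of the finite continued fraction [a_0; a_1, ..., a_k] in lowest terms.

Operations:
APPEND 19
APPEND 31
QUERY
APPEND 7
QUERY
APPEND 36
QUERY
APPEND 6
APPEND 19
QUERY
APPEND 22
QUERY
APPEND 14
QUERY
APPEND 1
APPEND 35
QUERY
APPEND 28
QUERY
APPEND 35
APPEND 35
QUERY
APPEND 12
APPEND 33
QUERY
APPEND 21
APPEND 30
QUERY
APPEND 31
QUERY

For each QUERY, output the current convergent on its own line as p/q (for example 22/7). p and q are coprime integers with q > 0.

590/31
4149/218
149954/7879
17323541/910227
382021775/20072486
5365628391/281925031
206533384201/10851838126
5788682407794/304153465045
7104153300402479/373271962479580
2827041604042464866/148540624467178393
1786426831651469932616/93863831631975655813
55438685107530482160021/2912902623624828946117

APPEND 19: p_0 = 19·1 + 0 = 19, q_0 = 19·0 + 1 = 1 → 19/1
APPEND 31: p_1 = 31·19 + 1 = 590, q_1 = 31·1 + 0 = 31 → 590/31
APPEND 7: p_2 = 7·590 + 19 = 4149, q_2 = 7·31 + 1 = 218 → 4149/218
APPEND 36: p_3 = 36·4149 + 590 = 149954, q_3 = 36·218 + 31 = 7879 → 149954/7879
APPEND 6: p_4 = 6·149954 + 4149 = 903873, q_4 = 6·7879 + 218 = 47492 → 903873/47492
APPEND 19: p_5 = 19·903873 + 149954 = 17323541, q_5 = 19·47492 + 7879 = 910227 → 17323541/910227
APPEND 22: p_6 = 22·17323541 + 903873 = 382021775, q_6 = 22·910227 + 47492 = 20072486 → 382021775/20072486
APPEND 14: p_7 = 14·382021775 + 17323541 = 5365628391, q_7 = 14·20072486 + 910227 = 281925031 → 5365628391/281925031
APPEND 1: p_8 = 1·5365628391 + 382021775 = 5747650166, q_8 = 1·281925031 + 20072486 = 301997517 → 5747650166/301997517
APPEND 35: p_9 = 35·5747650166 + 5365628391 = 206533384201, q_9 = 35·301997517 + 281925031 = 10851838126 → 206533384201/10851838126
APPEND 28: p_10 = 28·206533384201 + 5747650166 = 5788682407794, q_10 = 28·10851838126 + 301997517 = 304153465045 → 5788682407794/304153465045
APPEND 35: p_11 = 35·5788682407794 + 206533384201 = 202810417656991, q_11 = 35·304153465045 + 10851838126 = 10656223114701 → 202810417656991/10656223114701
APPEND 35: p_12 = 35·202810417656991 + 5788682407794 = 7104153300402479, q_12 = 35·10656223114701 + 304153465045 = 373271962479580 → 7104153300402479/373271962479580
APPEND 12: p_13 = 12·7104153300402479 + 202810417656991 = 85452650022486739, q_13 = 12·373271962479580 + 10656223114701 = 4489919772869661 → 85452650022486739/4489919772869661
APPEND 33: p_14 = 33·85452650022486739 + 7104153300402479 = 2827041604042464866, q_14 = 33·4489919772869661 + 373271962479580 = 148540624467178393 → 2827041604042464866/148540624467178393
APPEND 21: p_15 = 21·2827041604042464866 + 85452650022486739 = 59453326334914248925, q_15 = 21·148540624467178393 + 4489919772869661 = 3123843033583615914 → 59453326334914248925/3123843033583615914
APPEND 30: p_16 = 30·59453326334914248925 + 2827041604042464866 = 1786426831651469932616, q_16 = 30·3123843033583615914 + 148540624467178393 = 93863831631975655813 → 1786426831651469932616/93863831631975655813
APPEND 31: p_17 = 31·1786426831651469932616 + 59453326334914248925 = 55438685107530482160021, q_17 = 31·93863831631975655813 + 3123843033583615914 = 2912902623624828946117 → 55438685107530482160021/2912902623624828946117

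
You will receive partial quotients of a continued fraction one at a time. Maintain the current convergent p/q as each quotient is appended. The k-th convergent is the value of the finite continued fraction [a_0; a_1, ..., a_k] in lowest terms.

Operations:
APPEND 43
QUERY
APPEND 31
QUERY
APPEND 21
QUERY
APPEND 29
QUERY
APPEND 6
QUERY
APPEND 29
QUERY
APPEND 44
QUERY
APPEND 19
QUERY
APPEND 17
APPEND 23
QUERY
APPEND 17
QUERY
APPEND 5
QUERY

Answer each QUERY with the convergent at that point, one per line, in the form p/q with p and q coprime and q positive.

APPEND 43: p_0 = 43·1 + 0 = 43, q_0 = 43·0 + 1 = 1 → 43/1
APPEND 31: p_1 = 31·43 + 1 = 1334, q_1 = 31·1 + 0 = 31 → 1334/31
APPEND 21: p_2 = 21·1334 + 43 = 28057, q_2 = 21·31 + 1 = 652 → 28057/652
APPEND 29: p_3 = 29·28057 + 1334 = 814987, q_3 = 29·652 + 31 = 18939 → 814987/18939
APPEND 6: p_4 = 6·814987 + 28057 = 4917979, q_4 = 6·18939 + 652 = 114286 → 4917979/114286
APPEND 29: p_5 = 29·4917979 + 814987 = 143436378, q_5 = 29·114286 + 18939 = 3333233 → 143436378/3333233
APPEND 44: p_6 = 44·143436378 + 4917979 = 6316118611, q_6 = 44·3333233 + 114286 = 146776538 → 6316118611/146776538
APPEND 19: p_7 = 19·6316118611 + 143436378 = 120149689987, q_7 = 19·146776538 + 3333233 = 2792087455 → 120149689987/2792087455
APPEND 17: p_8 = 17·120149689987 + 6316118611 = 2048860848390, q_8 = 17·2792087455 + 146776538 = 47612263273 → 2048860848390/47612263273
APPEND 23: p_9 = 23·2048860848390 + 120149689987 = 47243949202957, q_9 = 23·47612263273 + 2792087455 = 1097874142734 → 47243949202957/1097874142734
APPEND 17: p_10 = 17·47243949202957 + 2048860848390 = 805195997298659, q_10 = 17·1097874142734 + 47612263273 = 18711472689751 → 805195997298659/18711472689751
APPEND 5: p_11 = 5·805195997298659 + 47243949202957 = 4073223935696252, q_11 = 5·18711472689751 + 1097874142734 = 94655237591489 → 4073223935696252/94655237591489

43/1
1334/31
28057/652
814987/18939
4917979/114286
143436378/3333233
6316118611/146776538
120149689987/2792087455
47243949202957/1097874142734
805195997298659/18711472689751
4073223935696252/94655237591489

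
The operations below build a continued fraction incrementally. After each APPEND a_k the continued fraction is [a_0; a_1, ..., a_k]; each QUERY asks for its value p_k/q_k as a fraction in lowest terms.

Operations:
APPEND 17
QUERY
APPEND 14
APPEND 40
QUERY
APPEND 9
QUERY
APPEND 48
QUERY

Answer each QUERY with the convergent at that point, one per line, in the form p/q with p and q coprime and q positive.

APPEND 17: p_0 = 17·1 + 0 = 17, q_0 = 17·0 + 1 = 1 → 17/1
APPEND 14: p_1 = 14·17 + 1 = 239, q_1 = 14·1 + 0 = 14 → 239/14
APPEND 40: p_2 = 40·239 + 17 = 9577, q_2 = 40·14 + 1 = 561 → 9577/561
APPEND 9: p_3 = 9·9577 + 239 = 86432, q_3 = 9·561 + 14 = 5063 → 86432/5063
APPEND 48: p_4 = 48·86432 + 9577 = 4158313, q_4 = 48·5063 + 561 = 243585 → 4158313/243585

17/1
9577/561
86432/5063
4158313/243585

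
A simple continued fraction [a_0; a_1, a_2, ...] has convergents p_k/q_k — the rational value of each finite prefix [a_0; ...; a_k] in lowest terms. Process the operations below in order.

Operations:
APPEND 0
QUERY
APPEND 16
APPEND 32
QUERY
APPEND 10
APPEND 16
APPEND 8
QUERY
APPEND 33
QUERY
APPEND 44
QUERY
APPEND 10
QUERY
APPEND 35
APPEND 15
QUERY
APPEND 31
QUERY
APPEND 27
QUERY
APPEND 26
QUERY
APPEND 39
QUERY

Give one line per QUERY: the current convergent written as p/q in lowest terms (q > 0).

0/1
32/513
41665/667938
1380113/22124803
60766637/974159270
609046483/9763717503
321269949613/5150327795628
9980745831545/160002865936343
269801407401328/4325227708076889
7024817338266073/112615923275935457
274237677599778175/4396346235469559712

APPEND 0: p_0 = 0·1 + 0 = 0, q_0 = 0·0 + 1 = 1 → 0/1
APPEND 16: p_1 = 16·0 + 1 = 1, q_1 = 16·1 + 0 = 16 → 1/16
APPEND 32: p_2 = 32·1 + 0 = 32, q_2 = 32·16 + 1 = 513 → 32/513
APPEND 10: p_3 = 10·32 + 1 = 321, q_3 = 10·513 + 16 = 5146 → 321/5146
APPEND 16: p_4 = 16·321 + 32 = 5168, q_4 = 16·5146 + 513 = 82849 → 5168/82849
APPEND 8: p_5 = 8·5168 + 321 = 41665, q_5 = 8·82849 + 5146 = 667938 → 41665/667938
APPEND 33: p_6 = 33·41665 + 5168 = 1380113, q_6 = 33·667938 + 82849 = 22124803 → 1380113/22124803
APPEND 44: p_7 = 44·1380113 + 41665 = 60766637, q_7 = 44·22124803 + 667938 = 974159270 → 60766637/974159270
APPEND 10: p_8 = 10·60766637 + 1380113 = 609046483, q_8 = 10·974159270 + 22124803 = 9763717503 → 609046483/9763717503
APPEND 35: p_9 = 35·609046483 + 60766637 = 21377393542, q_9 = 35·9763717503 + 974159270 = 342704271875 → 21377393542/342704271875
APPEND 15: p_10 = 15·21377393542 + 609046483 = 321269949613, q_10 = 15·342704271875 + 9763717503 = 5150327795628 → 321269949613/5150327795628
APPEND 31: p_11 = 31·321269949613 + 21377393542 = 9980745831545, q_11 = 31·5150327795628 + 342704271875 = 160002865936343 → 9980745831545/160002865936343
APPEND 27: p_12 = 27·9980745831545 + 321269949613 = 269801407401328, q_12 = 27·160002865936343 + 5150327795628 = 4325227708076889 → 269801407401328/4325227708076889
APPEND 26: p_13 = 26·269801407401328 + 9980745831545 = 7024817338266073, q_13 = 26·4325227708076889 + 160002865936343 = 112615923275935457 → 7024817338266073/112615923275935457
APPEND 39: p_14 = 39·7024817338266073 + 269801407401328 = 274237677599778175, q_14 = 39·112615923275935457 + 4325227708076889 = 4396346235469559712 → 274237677599778175/4396346235469559712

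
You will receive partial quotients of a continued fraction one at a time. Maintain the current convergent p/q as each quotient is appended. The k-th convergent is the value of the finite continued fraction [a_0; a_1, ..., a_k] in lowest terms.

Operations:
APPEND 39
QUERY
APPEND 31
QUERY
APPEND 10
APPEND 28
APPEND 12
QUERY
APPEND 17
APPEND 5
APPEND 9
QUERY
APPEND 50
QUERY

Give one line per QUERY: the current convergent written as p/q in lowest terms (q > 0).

APPEND 39: p_0 = 39·1 + 0 = 39, q_0 = 39·0 + 1 = 1 → 39/1
APPEND 31: p_1 = 31·39 + 1 = 1210, q_1 = 31·1 + 0 = 31 → 1210/31
APPEND 10: p_2 = 10·1210 + 39 = 12139, q_2 = 10·31 + 1 = 311 → 12139/311
APPEND 28: p_3 = 28·12139 + 1210 = 341102, q_3 = 28·311 + 31 = 8739 → 341102/8739
APPEND 12: p_4 = 12·341102 + 12139 = 4105363, q_4 = 12·8739 + 311 = 105179 → 4105363/105179
APPEND 17: p_5 = 17·4105363 + 341102 = 70132273, q_5 = 17·105179 + 8739 = 1796782 → 70132273/1796782
APPEND 5: p_6 = 5·70132273 + 4105363 = 354766728, q_6 = 5·1796782 + 105179 = 9089089 → 354766728/9089089
APPEND 9: p_7 = 9·354766728 + 70132273 = 3263032825, q_7 = 9·9089089 + 1796782 = 83598583 → 3263032825/83598583
APPEND 50: p_8 = 50·3263032825 + 354766728 = 163506407978, q_8 = 50·83598583 + 9089089 = 4189018239 → 163506407978/4189018239

39/1
1210/31
4105363/105179
3263032825/83598583
163506407978/4189018239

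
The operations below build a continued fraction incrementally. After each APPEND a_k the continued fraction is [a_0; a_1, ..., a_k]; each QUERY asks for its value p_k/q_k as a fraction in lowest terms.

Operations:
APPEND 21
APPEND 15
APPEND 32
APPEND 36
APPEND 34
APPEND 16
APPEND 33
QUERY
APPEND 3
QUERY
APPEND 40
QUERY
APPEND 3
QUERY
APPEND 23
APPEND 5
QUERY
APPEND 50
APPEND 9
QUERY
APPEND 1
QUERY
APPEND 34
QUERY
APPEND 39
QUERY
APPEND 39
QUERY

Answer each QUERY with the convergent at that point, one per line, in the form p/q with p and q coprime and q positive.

APPEND 21: p_0 = 21·1 + 0 = 21, q_0 = 21·0 + 1 = 1 → 21/1
APPEND 15: p_1 = 15·21 + 1 = 316, q_1 = 15·1 + 0 = 15 → 316/15
APPEND 32: p_2 = 32·316 + 21 = 10133, q_2 = 32·15 + 1 = 481 → 10133/481
APPEND 36: p_3 = 36·10133 + 316 = 365104, q_3 = 36·481 + 15 = 17331 → 365104/17331
APPEND 34: p_4 = 34·365104 + 10133 = 12423669, q_4 = 34·17331 + 481 = 589735 → 12423669/589735
APPEND 16: p_5 = 16·12423669 + 365104 = 199143808, q_5 = 16·589735 + 17331 = 9453091 → 199143808/9453091
APPEND 33: p_6 = 33·199143808 + 12423669 = 6584169333, q_6 = 33·9453091 + 589735 = 312541738 → 6584169333/312541738
APPEND 3: p_7 = 3·6584169333 + 199143808 = 19951651807, q_7 = 3·312541738 + 9453091 = 947078305 → 19951651807/947078305
APPEND 40: p_8 = 40·19951651807 + 6584169333 = 804650241613, q_8 = 40·947078305 + 312541738 = 38195673938 → 804650241613/38195673938
APPEND 3: p_9 = 3·804650241613 + 19951651807 = 2433902376646, q_9 = 3·38195673938 + 947078305 = 115534100119 → 2433902376646/115534100119
APPEND 23: p_10 = 23·2433902376646 + 804650241613 = 56784404904471, q_10 = 23·115534100119 + 38195673938 = 2695479976675 → 56784404904471/2695479976675
APPEND 5: p_11 = 5·56784404904471 + 2433902376646 = 286355926899001, q_11 = 5·2695479976675 + 115534100119 = 13592933983494 → 286355926899001/13592933983494
APPEND 50: p_12 = 50·286355926899001 + 56784404904471 = 14374580749854521, q_12 = 50·13592933983494 + 2695479976675 = 682342179151375 → 14374580749854521/682342179151375
APPEND 9: p_13 = 9·14374580749854521 + 286355926899001 = 129657582675589690, q_13 = 9·682342179151375 + 13592933983494 = 6154672546345869 → 129657582675589690/6154672546345869
APPEND 1: p_14 = 1·129657582675589690 + 14374580749854521 = 144032163425444211, q_14 = 1·6154672546345869 + 682342179151375 = 6837014725497244 → 144032163425444211/6837014725497244
APPEND 34: p_15 = 34·144032163425444211 + 129657582675589690 = 5026751139140692864, q_15 = 34·6837014725497244 + 6154672546345869 = 238613173213252165 → 5026751139140692864/238613173213252165
APPEND 39: p_16 = 39·5026751139140692864 + 144032163425444211 = 196187326589912465907, q_16 = 39·238613173213252165 + 6837014725497244 = 9312750770042331679 → 196187326589912465907/9312750770042331679
APPEND 39: p_17 = 39·196187326589912465907 + 5026751139140692864 = 7656332488145726863237, q_17 = 39·9312750770042331679 + 238613173213252165 = 363435893204864187646 → 7656332488145726863237/363435893204864187646

6584169333/312541738
19951651807/947078305
804650241613/38195673938
2433902376646/115534100119
286355926899001/13592933983494
129657582675589690/6154672546345869
144032163425444211/6837014725497244
5026751139140692864/238613173213252165
196187326589912465907/9312750770042331679
7656332488145726863237/363435893204864187646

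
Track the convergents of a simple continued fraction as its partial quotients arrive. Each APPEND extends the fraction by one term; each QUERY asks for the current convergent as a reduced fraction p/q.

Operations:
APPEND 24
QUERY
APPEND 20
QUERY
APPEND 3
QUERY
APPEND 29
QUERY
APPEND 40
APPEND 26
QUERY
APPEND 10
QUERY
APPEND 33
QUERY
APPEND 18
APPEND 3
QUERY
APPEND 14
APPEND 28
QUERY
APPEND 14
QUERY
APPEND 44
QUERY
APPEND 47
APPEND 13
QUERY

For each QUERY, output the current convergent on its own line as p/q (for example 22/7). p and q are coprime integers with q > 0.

APPEND 24: p_0 = 24·1 + 0 = 24, q_0 = 24·0 + 1 = 1 → 24/1
APPEND 20: p_1 = 20·24 + 1 = 481, q_1 = 20·1 + 0 = 20 → 481/20
APPEND 3: p_2 = 3·481 + 24 = 1467, q_2 = 3·20 + 1 = 61 → 1467/61
APPEND 29: p_3 = 29·1467 + 481 = 43024, q_3 = 29·61 + 20 = 1789 → 43024/1789
APPEND 40: p_4 = 40·43024 + 1467 = 1722427, q_4 = 40·1789 + 61 = 71621 → 1722427/71621
APPEND 26: p_5 = 26·1722427 + 43024 = 44826126, q_5 = 26·71621 + 1789 = 1863935 → 44826126/1863935
APPEND 10: p_6 = 10·44826126 + 1722427 = 449983687, q_6 = 10·1863935 + 71621 = 18710971 → 449983687/18710971
APPEND 33: p_7 = 33·449983687 + 44826126 = 14894287797, q_7 = 33·18710971 + 1863935 = 619325978 → 14894287797/619325978
APPEND 18: p_8 = 18·14894287797 + 449983687 = 268547164033, q_8 = 18·619325978 + 18710971 = 11166578575 → 268547164033/11166578575
APPEND 3: p_9 = 3·268547164033 + 14894287797 = 820535779896, q_9 = 3·11166578575 + 619325978 = 34119061703 → 820535779896/34119061703
APPEND 14: p_10 = 14·820535779896 + 268547164033 = 11756048082577, q_10 = 14·34119061703 + 11166578575 = 488833442417 → 11756048082577/488833442417
APPEND 28: p_11 = 28·11756048082577 + 820535779896 = 329989882092052, q_11 = 28·488833442417 + 34119061703 = 13721455449379 → 329989882092052/13721455449379
APPEND 14: p_12 = 14·329989882092052 + 11756048082577 = 4631614397371305, q_12 = 14·13721455449379 + 488833442417 = 192589209733723 → 4631614397371305/192589209733723
APPEND 44: p_13 = 44·4631614397371305 + 329989882092052 = 204121023366429472, q_13 = 44·192589209733723 + 13721455449379 = 8487646683733191 → 204121023366429472/8487646683733191
APPEND 47: p_14 = 47·204121023366429472 + 4631614397371305 = 9598319712619556489, q_14 = 47·8487646683733191 + 192589209733723 = 399111983345193700 → 9598319712619556489/399111983345193700
APPEND 13: p_15 = 13·9598319712619556489 + 204121023366429472 = 124982277287420663829, q_15 = 13·399111983345193700 + 8487646683733191 = 5196943430171251291 → 124982277287420663829/5196943430171251291

24/1
481/20
1467/61
43024/1789
44826126/1863935
449983687/18710971
14894287797/619325978
820535779896/34119061703
329989882092052/13721455449379
4631614397371305/192589209733723
204121023366429472/8487646683733191
124982277287420663829/5196943430171251291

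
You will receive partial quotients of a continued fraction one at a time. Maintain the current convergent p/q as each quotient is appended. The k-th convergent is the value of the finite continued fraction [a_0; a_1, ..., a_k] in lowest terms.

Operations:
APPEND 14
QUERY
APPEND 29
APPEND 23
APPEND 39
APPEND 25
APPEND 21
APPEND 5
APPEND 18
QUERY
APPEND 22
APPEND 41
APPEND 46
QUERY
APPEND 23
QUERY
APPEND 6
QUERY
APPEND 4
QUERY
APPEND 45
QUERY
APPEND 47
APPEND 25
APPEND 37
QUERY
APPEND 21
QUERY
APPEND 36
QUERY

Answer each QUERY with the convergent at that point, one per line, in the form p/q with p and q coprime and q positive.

14/1
17703286487/1261418168
737584276435490/52555338095561
16980464310871141/1209914678753990
102620370141662336/7312043410619501
427461944877520485/30458088321231994
19338407889630084161/1377926017866059231
842757539025353419938109/60049283602013134869573
17720660973759248735685750/1262656158091494348716539
638786552594358307904625109/45515670974895809688664977

APPEND 14: p_0 = 14·1 + 0 = 14, q_0 = 14·0 + 1 = 1 → 14/1
APPEND 29: p_1 = 29·14 + 1 = 407, q_1 = 29·1 + 0 = 29 → 407/29
APPEND 23: p_2 = 23·407 + 14 = 9375, q_2 = 23·29 + 1 = 668 → 9375/668
APPEND 39: p_3 = 39·9375 + 407 = 366032, q_3 = 39·668 + 29 = 26081 → 366032/26081
APPEND 25: p_4 = 25·366032 + 9375 = 9160175, q_4 = 25·26081 + 668 = 652693 → 9160175/652693
APPEND 21: p_5 = 21·9160175 + 366032 = 192729707, q_5 = 21·652693 + 26081 = 13732634 → 192729707/13732634
APPEND 5: p_6 = 5·192729707 + 9160175 = 972808710, q_6 = 5·13732634 + 652693 = 69315863 → 972808710/69315863
APPEND 18: p_7 = 18·972808710 + 192729707 = 17703286487, q_7 = 18·69315863 + 13732634 = 1261418168 → 17703286487/1261418168
APPEND 22: p_8 = 22·17703286487 + 972808710 = 390445111424, q_8 = 22·1261418168 + 69315863 = 27820515559 → 390445111424/27820515559
APPEND 41: p_9 = 41·390445111424 + 17703286487 = 16025952854871, q_9 = 41·27820515559 + 1261418168 = 1141902556087 → 16025952854871/1141902556087
APPEND 46: p_10 = 46·16025952854871 + 390445111424 = 737584276435490, q_10 = 46·1141902556087 + 27820515559 = 52555338095561 → 737584276435490/52555338095561
APPEND 23: p_11 = 23·737584276435490 + 16025952854871 = 16980464310871141, q_11 = 23·52555338095561 + 1141902556087 = 1209914678753990 → 16980464310871141/1209914678753990
APPEND 6: p_12 = 6·16980464310871141 + 737584276435490 = 102620370141662336, q_12 = 6·1209914678753990 + 52555338095561 = 7312043410619501 → 102620370141662336/7312043410619501
APPEND 4: p_13 = 4·102620370141662336 + 16980464310871141 = 427461944877520485, q_13 = 4·7312043410619501 + 1209914678753990 = 30458088321231994 → 427461944877520485/30458088321231994
APPEND 45: p_14 = 45·427461944877520485 + 102620370141662336 = 19338407889630084161, q_14 = 45·30458088321231994 + 7312043410619501 = 1377926017866059231 → 19338407889630084161/1377926017866059231
APPEND 47: p_15 = 47·19338407889630084161 + 427461944877520485 = 909332632757491476052, q_15 = 47·1377926017866059231 + 30458088321231994 = 64792980928026015851 → 909332632757491476052/64792980928026015851
APPEND 25: p_16 = 25·909332632757491476052 + 19338407889630084161 = 22752654226826916985461, q_16 = 25·64792980928026015851 + 1377926017866059231 = 1621202449218516455506 → 22752654226826916985461/1621202449218516455506
APPEND 37: p_17 = 37·22752654226826916985461 + 909332632757491476052 = 842757539025353419938109, q_17 = 37·1621202449218516455506 + 64792980928026015851 = 60049283602013134869573 → 842757539025353419938109/60049283602013134869573
APPEND 21: p_18 = 21·842757539025353419938109 + 22752654226826916985461 = 17720660973759248735685750, q_18 = 21·60049283602013134869573 + 1621202449218516455506 = 1262656158091494348716539 → 17720660973759248735685750/1262656158091494348716539
APPEND 36: p_19 = 36·17720660973759248735685750 + 842757539025353419938109 = 638786552594358307904625109, q_19 = 36·1262656158091494348716539 + 60049283602013134869573 = 45515670974895809688664977 → 638786552594358307904625109/45515670974895809688664977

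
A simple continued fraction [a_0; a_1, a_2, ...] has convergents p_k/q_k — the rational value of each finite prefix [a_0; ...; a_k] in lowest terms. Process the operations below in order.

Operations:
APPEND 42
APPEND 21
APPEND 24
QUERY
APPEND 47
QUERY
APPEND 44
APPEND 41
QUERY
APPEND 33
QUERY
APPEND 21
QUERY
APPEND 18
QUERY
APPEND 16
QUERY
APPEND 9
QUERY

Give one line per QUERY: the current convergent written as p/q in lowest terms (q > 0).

APPEND 42: p_0 = 42·1 + 0 = 42, q_0 = 42·0 + 1 = 1 → 42/1
APPEND 21: p_1 = 21·42 + 1 = 883, q_1 = 21·1 + 0 = 21 → 883/21
APPEND 24: p_2 = 24·883 + 42 = 21234, q_2 = 24·21 + 1 = 505 → 21234/505
APPEND 47: p_3 = 47·21234 + 883 = 998881, q_3 = 47·505 + 21 = 23756 → 998881/23756
APPEND 44: p_4 = 44·998881 + 21234 = 43971998, q_4 = 44·23756 + 505 = 1045769 → 43971998/1045769
APPEND 41: p_5 = 41·43971998 + 998881 = 1803850799, q_5 = 41·1045769 + 23756 = 42900285 → 1803850799/42900285
APPEND 33: p_6 = 33·1803850799 + 43971998 = 59571048365, q_6 = 33·42900285 + 1045769 = 1416755174 → 59571048365/1416755174
APPEND 21: p_7 = 21·59571048365 + 1803850799 = 1252795866464, q_7 = 21·1416755174 + 42900285 = 29794758939 → 1252795866464/29794758939
APPEND 18: p_8 = 18·1252795866464 + 59571048365 = 22609896644717, q_8 = 18·29794758939 + 1416755174 = 537722416076 → 22609896644717/537722416076
APPEND 16: p_9 = 16·22609896644717 + 1252795866464 = 363011142181936, q_9 = 16·537722416076 + 29794758939 = 8633353416155 → 363011142181936/8633353416155
APPEND 9: p_10 = 9·363011142181936 + 22609896644717 = 3289710176282141, q_10 = 9·8633353416155 + 537722416076 = 78237903161471 → 3289710176282141/78237903161471

21234/505
998881/23756
1803850799/42900285
59571048365/1416755174
1252795866464/29794758939
22609896644717/537722416076
363011142181936/8633353416155
3289710176282141/78237903161471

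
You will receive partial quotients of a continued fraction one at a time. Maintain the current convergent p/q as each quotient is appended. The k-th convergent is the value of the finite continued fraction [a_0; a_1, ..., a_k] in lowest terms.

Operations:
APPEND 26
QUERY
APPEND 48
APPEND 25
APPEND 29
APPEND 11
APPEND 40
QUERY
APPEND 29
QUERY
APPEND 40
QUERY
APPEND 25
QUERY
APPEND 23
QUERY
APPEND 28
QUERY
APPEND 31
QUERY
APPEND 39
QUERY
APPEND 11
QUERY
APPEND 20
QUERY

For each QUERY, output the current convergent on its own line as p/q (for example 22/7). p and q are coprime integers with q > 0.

APPEND 26: p_0 = 26·1 + 0 = 26, q_0 = 26·0 + 1 = 1 → 26/1
APPEND 48: p_1 = 48·26 + 1 = 1249, q_1 = 48·1 + 0 = 48 → 1249/48
APPEND 25: p_2 = 25·1249 + 26 = 31251, q_2 = 25·48 + 1 = 1201 → 31251/1201
APPEND 29: p_3 = 29·31251 + 1249 = 907528, q_3 = 29·1201 + 48 = 34877 → 907528/34877
APPEND 11: p_4 = 11·907528 + 31251 = 10014059, q_4 = 11·34877 + 1201 = 384848 → 10014059/384848
APPEND 40: p_5 = 40·10014059 + 907528 = 401469888, q_5 = 40·384848 + 34877 = 15428797 → 401469888/15428797
APPEND 29: p_6 = 29·401469888 + 10014059 = 11652640811, q_6 = 29·15428797 + 384848 = 447819961 → 11652640811/447819961
APPEND 40: p_7 = 40·11652640811 + 401469888 = 466507102328, q_7 = 40·447819961 + 15428797 = 17928227237 → 466507102328/17928227237
APPEND 25: p_8 = 25·466507102328 + 11652640811 = 11674330199011, q_8 = 25·17928227237 + 447819961 = 448653500886 → 11674330199011/448653500886
APPEND 23: p_9 = 23·11674330199011 + 466507102328 = 268976101679581, q_9 = 23·448653500886 + 17928227237 = 10336958747615 → 268976101679581/10336958747615
APPEND 28: p_10 = 28·268976101679581 + 11674330199011 = 7543005177227279, q_10 = 28·10336958747615 + 448653500886 = 289883498434106 → 7543005177227279/289883498434106
APPEND 31: p_11 = 31·7543005177227279 + 268976101679581 = 234102136595725230, q_11 = 31·289883498434106 + 10336958747615 = 8996725410204901 → 234102136595725230/8996725410204901
APPEND 39: p_12 = 39·234102136595725230 + 7543005177227279 = 9137526332410511249, q_12 = 39·8996725410204901 + 289883498434106 = 351162174496425245 → 9137526332410511249/351162174496425245
APPEND 11: p_13 = 11·9137526332410511249 + 234102136595725230 = 100746891793111348969, q_13 = 11·351162174496425245 + 8996725410204901 = 3871780644870882596 → 100746891793111348969/3871780644870882596
APPEND 20: p_14 = 20·100746891793111348969 + 9137526332410511249 = 2024075362194637490629, q_14 = 20·3871780644870882596 + 351162174496425245 = 77786775071914077165 → 2024075362194637490629/77786775071914077165

26/1
401469888/15428797
11652640811/447819961
466507102328/17928227237
11674330199011/448653500886
268976101679581/10336958747615
7543005177227279/289883498434106
234102136595725230/8996725410204901
9137526332410511249/351162174496425245
100746891793111348969/3871780644870882596
2024075362194637490629/77786775071914077165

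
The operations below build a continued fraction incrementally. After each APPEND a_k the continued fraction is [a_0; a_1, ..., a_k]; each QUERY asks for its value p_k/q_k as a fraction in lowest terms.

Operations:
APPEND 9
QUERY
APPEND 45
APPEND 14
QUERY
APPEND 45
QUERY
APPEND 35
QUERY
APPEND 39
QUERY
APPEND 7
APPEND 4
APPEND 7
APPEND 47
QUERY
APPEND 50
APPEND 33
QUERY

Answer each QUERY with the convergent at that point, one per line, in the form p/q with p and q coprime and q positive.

9/1
5693/631
256591/28440
8986378/996031
350725333/38873649
3484114450093/386171825828
5754712083624979/637840032031265

APPEND 9: p_0 = 9·1 + 0 = 9, q_0 = 9·0 + 1 = 1 → 9/1
APPEND 45: p_1 = 45·9 + 1 = 406, q_1 = 45·1 + 0 = 45 → 406/45
APPEND 14: p_2 = 14·406 + 9 = 5693, q_2 = 14·45 + 1 = 631 → 5693/631
APPEND 45: p_3 = 45·5693 + 406 = 256591, q_3 = 45·631 + 45 = 28440 → 256591/28440
APPEND 35: p_4 = 35·256591 + 5693 = 8986378, q_4 = 35·28440 + 631 = 996031 → 8986378/996031
APPEND 39: p_5 = 39·8986378 + 256591 = 350725333, q_5 = 39·996031 + 28440 = 38873649 → 350725333/38873649
APPEND 7: p_6 = 7·350725333 + 8986378 = 2464063709, q_6 = 7·38873649 + 996031 = 273111574 → 2464063709/273111574
APPEND 4: p_7 = 4·2464063709 + 350725333 = 10206980169, q_7 = 4·273111574 + 38873649 = 1131319945 → 10206980169/1131319945
APPEND 7: p_8 = 7·10206980169 + 2464063709 = 73912924892, q_8 = 7·1131319945 + 273111574 = 8192351189 → 73912924892/8192351189
APPEND 47: p_9 = 47·73912924892 + 10206980169 = 3484114450093, q_9 = 47·8192351189 + 1131319945 = 386171825828 → 3484114450093/386171825828
APPEND 50: p_10 = 50·3484114450093 + 73912924892 = 174279635429542, q_10 = 50·386171825828 + 8192351189 = 19316783642589 → 174279635429542/19316783642589
APPEND 33: p_11 = 33·174279635429542 + 3484114450093 = 5754712083624979, q_11 = 33·19316783642589 + 386171825828 = 637840032031265 → 5754712083624979/637840032031265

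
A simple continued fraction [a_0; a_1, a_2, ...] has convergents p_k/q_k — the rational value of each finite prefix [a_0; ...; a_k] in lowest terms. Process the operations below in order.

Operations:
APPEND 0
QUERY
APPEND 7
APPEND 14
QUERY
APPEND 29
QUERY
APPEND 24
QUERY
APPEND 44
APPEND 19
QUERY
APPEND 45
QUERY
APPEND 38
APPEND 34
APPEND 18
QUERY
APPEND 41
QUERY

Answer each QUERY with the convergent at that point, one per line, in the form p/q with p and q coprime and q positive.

APPEND 0: p_0 = 0·1 + 0 = 0, q_0 = 0·0 + 1 = 1 → 0/1
APPEND 7: p_1 = 7·0 + 1 = 1, q_1 = 7·1 + 0 = 7 → 1/7
APPEND 14: p_2 = 14·1 + 0 = 14, q_2 = 14·7 + 1 = 99 → 14/99
APPEND 29: p_3 = 29·14 + 1 = 407, q_3 = 29·99 + 7 = 2878 → 407/2878
APPEND 24: p_4 = 24·407 + 14 = 9782, q_4 = 24·2878 + 99 = 69171 → 9782/69171
APPEND 44: p_5 = 44·9782 + 407 = 430815, q_5 = 44·69171 + 2878 = 3046402 → 430815/3046402
APPEND 19: p_6 = 19·430815 + 9782 = 8195267, q_6 = 19·3046402 + 69171 = 57950809 → 8195267/57950809
APPEND 45: p_7 = 45·8195267 + 430815 = 369217830, q_7 = 45·57950809 + 3046402 = 2610832807 → 369217830/2610832807
APPEND 38: p_8 = 38·369217830 + 8195267 = 14038472807, q_8 = 38·2610832807 + 57950809 = 99269597475 → 14038472807/99269597475
APPEND 34: p_9 = 34·14038472807 + 369217830 = 477677293268, q_9 = 34·99269597475 + 2610832807 = 3377777146957 → 477677293268/3377777146957
APPEND 18: p_10 = 18·477677293268 + 14038472807 = 8612229751631, q_10 = 18·3377777146957 + 99269597475 = 60899258242701 → 8612229751631/60899258242701
APPEND 41: p_11 = 41·8612229751631 + 477677293268 = 353579097110139, q_11 = 41·60899258242701 + 3377777146957 = 2500247365097698 → 353579097110139/2500247365097698

0/1
14/99
407/2878
9782/69171
8195267/57950809
369217830/2610832807
8612229751631/60899258242701
353579097110139/2500247365097698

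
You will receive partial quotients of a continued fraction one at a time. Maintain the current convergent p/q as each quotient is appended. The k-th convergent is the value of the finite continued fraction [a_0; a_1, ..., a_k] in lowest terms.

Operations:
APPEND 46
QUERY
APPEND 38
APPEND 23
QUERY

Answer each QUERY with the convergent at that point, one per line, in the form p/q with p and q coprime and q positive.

46/1
40273/875

APPEND 46: p_0 = 46·1 + 0 = 46, q_0 = 46·0 + 1 = 1 → 46/1
APPEND 38: p_1 = 38·46 + 1 = 1749, q_1 = 38·1 + 0 = 38 → 1749/38
APPEND 23: p_2 = 23·1749 + 46 = 40273, q_2 = 23·38 + 1 = 875 → 40273/875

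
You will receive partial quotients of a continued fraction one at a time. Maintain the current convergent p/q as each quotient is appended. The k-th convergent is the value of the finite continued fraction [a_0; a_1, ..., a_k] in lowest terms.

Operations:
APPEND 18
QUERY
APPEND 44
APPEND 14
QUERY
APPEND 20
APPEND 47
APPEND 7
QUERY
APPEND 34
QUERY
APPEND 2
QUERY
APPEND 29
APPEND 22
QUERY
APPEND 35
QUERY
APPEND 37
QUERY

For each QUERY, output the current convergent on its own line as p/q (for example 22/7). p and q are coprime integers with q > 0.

18/1
11120/617
73731530/4091039
2517373211/139677991
5108477952/283447021
3319699621970/184195562221
116340150002769/6455204319335
4307905249724423/239026755377616

APPEND 18: p_0 = 18·1 + 0 = 18, q_0 = 18·0 + 1 = 1 → 18/1
APPEND 44: p_1 = 44·18 + 1 = 793, q_1 = 44·1 + 0 = 44 → 793/44
APPEND 14: p_2 = 14·793 + 18 = 11120, q_2 = 14·44 + 1 = 617 → 11120/617
APPEND 20: p_3 = 20·11120 + 793 = 223193, q_3 = 20·617 + 44 = 12384 → 223193/12384
APPEND 47: p_4 = 47·223193 + 11120 = 10501191, q_4 = 47·12384 + 617 = 582665 → 10501191/582665
APPEND 7: p_5 = 7·10501191 + 223193 = 73731530, q_5 = 7·582665 + 12384 = 4091039 → 73731530/4091039
APPEND 34: p_6 = 34·73731530 + 10501191 = 2517373211, q_6 = 34·4091039 + 582665 = 139677991 → 2517373211/139677991
APPEND 2: p_7 = 2·2517373211 + 73731530 = 5108477952, q_7 = 2·139677991 + 4091039 = 283447021 → 5108477952/283447021
APPEND 29: p_8 = 29·5108477952 + 2517373211 = 150663233819, q_8 = 29·283447021 + 139677991 = 8359641600 → 150663233819/8359641600
APPEND 22: p_9 = 22·150663233819 + 5108477952 = 3319699621970, q_9 = 22·8359641600 + 283447021 = 184195562221 → 3319699621970/184195562221
APPEND 35: p_10 = 35·3319699621970 + 150663233819 = 116340150002769, q_10 = 35·184195562221 + 8359641600 = 6455204319335 → 116340150002769/6455204319335
APPEND 37: p_11 = 37·116340150002769 + 3319699621970 = 4307905249724423, q_11 = 37·6455204319335 + 184195562221 = 239026755377616 → 4307905249724423/239026755377616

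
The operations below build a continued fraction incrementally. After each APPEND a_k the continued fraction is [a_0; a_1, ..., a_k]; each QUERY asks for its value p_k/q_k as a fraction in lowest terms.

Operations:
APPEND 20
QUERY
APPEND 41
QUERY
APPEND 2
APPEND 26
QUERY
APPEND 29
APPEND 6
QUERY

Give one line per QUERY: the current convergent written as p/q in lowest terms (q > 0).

20/1
821/41
44033/2199
7715747/385323

APPEND 20: p_0 = 20·1 + 0 = 20, q_0 = 20·0 + 1 = 1 → 20/1
APPEND 41: p_1 = 41·20 + 1 = 821, q_1 = 41·1 + 0 = 41 → 821/41
APPEND 2: p_2 = 2·821 + 20 = 1662, q_2 = 2·41 + 1 = 83 → 1662/83
APPEND 26: p_3 = 26·1662 + 821 = 44033, q_3 = 26·83 + 41 = 2199 → 44033/2199
APPEND 29: p_4 = 29·44033 + 1662 = 1278619, q_4 = 29·2199 + 83 = 63854 → 1278619/63854
APPEND 6: p_5 = 6·1278619 + 44033 = 7715747, q_5 = 6·63854 + 2199 = 385323 → 7715747/385323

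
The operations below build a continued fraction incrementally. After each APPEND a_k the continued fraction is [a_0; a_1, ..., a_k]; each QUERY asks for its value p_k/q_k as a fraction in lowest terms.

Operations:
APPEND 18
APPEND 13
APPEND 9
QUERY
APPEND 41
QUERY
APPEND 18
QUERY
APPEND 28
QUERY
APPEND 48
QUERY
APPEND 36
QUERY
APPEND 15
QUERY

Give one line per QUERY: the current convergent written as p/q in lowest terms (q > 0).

APPEND 18: p_0 = 18·1 + 0 = 18, q_0 = 18·0 + 1 = 1 → 18/1
APPEND 13: p_1 = 13·18 + 1 = 235, q_1 = 13·1 + 0 = 13 → 235/13
APPEND 9: p_2 = 9·235 + 18 = 2133, q_2 = 9·13 + 1 = 118 → 2133/118
APPEND 41: p_3 = 41·2133 + 235 = 87688, q_3 = 41·118 + 13 = 4851 → 87688/4851
APPEND 18: p_4 = 18·87688 + 2133 = 1580517, q_4 = 18·4851 + 118 = 87436 → 1580517/87436
APPEND 28: p_5 = 28·1580517 + 87688 = 44342164, q_5 = 28·87436 + 4851 = 2453059 → 44342164/2453059
APPEND 48: p_6 = 48·44342164 + 1580517 = 2130004389, q_6 = 48·2453059 + 87436 = 117834268 → 2130004389/117834268
APPEND 36: p_7 = 36·2130004389 + 44342164 = 76724500168, q_7 = 36·117834268 + 2453059 = 4244486707 → 76724500168/4244486707
APPEND 15: p_8 = 15·76724500168 + 2130004389 = 1152997506909, q_8 = 15·4244486707 + 117834268 = 63785134873 → 1152997506909/63785134873

2133/118
87688/4851
1580517/87436
44342164/2453059
2130004389/117834268
76724500168/4244486707
1152997506909/63785134873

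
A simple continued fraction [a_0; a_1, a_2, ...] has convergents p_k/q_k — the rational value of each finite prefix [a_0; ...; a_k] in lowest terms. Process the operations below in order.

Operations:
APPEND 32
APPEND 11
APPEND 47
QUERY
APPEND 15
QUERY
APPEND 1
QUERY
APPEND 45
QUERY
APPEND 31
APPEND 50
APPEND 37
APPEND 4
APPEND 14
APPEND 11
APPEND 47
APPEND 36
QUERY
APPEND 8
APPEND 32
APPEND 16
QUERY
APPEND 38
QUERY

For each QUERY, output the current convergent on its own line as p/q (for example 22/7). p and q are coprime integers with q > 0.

16623/518
249698/7781
266321/8299
12234143/381236
757387611028926292/23601442559419629
3131223368178066943771/97574065628523532416
119181809443338296633526/3713901031313826614765

APPEND 32: p_0 = 32·1 + 0 = 32, q_0 = 32·0 + 1 = 1 → 32/1
APPEND 11: p_1 = 11·32 + 1 = 353, q_1 = 11·1 + 0 = 11 → 353/11
APPEND 47: p_2 = 47·353 + 32 = 16623, q_2 = 47·11 + 1 = 518 → 16623/518
APPEND 15: p_3 = 15·16623 + 353 = 249698, q_3 = 15·518 + 11 = 7781 → 249698/7781
APPEND 1: p_4 = 1·249698 + 16623 = 266321, q_4 = 1·7781 + 518 = 8299 → 266321/8299
APPEND 45: p_5 = 45·266321 + 249698 = 12234143, q_5 = 45·8299 + 7781 = 381236 → 12234143/381236
APPEND 31: p_6 = 31·12234143 + 266321 = 379524754, q_6 = 31·381236 + 8299 = 11826615 → 379524754/11826615
APPEND 50: p_7 = 50·379524754 + 12234143 = 18988471843, q_7 = 50·11826615 + 381236 = 591711986 → 18988471843/591711986
APPEND 37: p_8 = 37·18988471843 + 379524754 = 702952982945, q_8 = 37·591711986 + 11826615 = 21905170097 → 702952982945/21905170097
APPEND 4: p_9 = 4·702952982945 + 18988471843 = 2830800403623, q_9 = 4·21905170097 + 591711986 = 88212392374 → 2830800403623/88212392374
APPEND 14: p_10 = 14·2830800403623 + 702952982945 = 40334158633667, q_10 = 14·88212392374 + 21905170097 = 1256878663333 → 40334158633667/1256878663333
APPEND 11: p_11 = 11·40334158633667 + 2830800403623 = 446506545373960, q_11 = 11·1256878663333 + 88212392374 = 13913877689037 → 446506545373960/13913877689037
APPEND 47: p_12 = 47·446506545373960 + 40334158633667 = 21026141791209787, q_12 = 47·13913877689037 + 1256878663333 = 655209130048072 → 21026141791209787/655209130048072
APPEND 36: p_13 = 36·21026141791209787 + 446506545373960 = 757387611028926292, q_13 = 36·655209130048072 + 13913877689037 = 23601442559419629 → 757387611028926292/23601442559419629
APPEND 8: p_14 = 8·757387611028926292 + 21026141791209787 = 6080127030022620123, q_14 = 8·23601442559419629 + 655209130048072 = 189466749605405104 → 6080127030022620123/189466749605405104
APPEND 32: p_15 = 32·6080127030022620123 + 757387611028926292 = 195321452571752770228, q_15 = 32·189466749605405104 + 23601442559419629 = 6086537429932382957 → 195321452571752770228/6086537429932382957
APPEND 16: p_16 = 16·195321452571752770228 + 6080127030022620123 = 3131223368178066943771, q_16 = 16·6086537429932382957 + 189466749605405104 = 97574065628523532416 → 3131223368178066943771/97574065628523532416
APPEND 38: p_17 = 38·3131223368178066943771 + 195321452571752770228 = 119181809443338296633526, q_17 = 38·97574065628523532416 + 6086537429932382957 = 3713901031313826614765 → 119181809443338296633526/3713901031313826614765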